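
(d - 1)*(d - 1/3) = d^2 - 4*d/3 + 1/3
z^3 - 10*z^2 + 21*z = z*(z - 7)*(z - 3)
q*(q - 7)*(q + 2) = q^3 - 5*q^2 - 14*q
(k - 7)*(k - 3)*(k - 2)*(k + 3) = k^4 - 9*k^3 + 5*k^2 + 81*k - 126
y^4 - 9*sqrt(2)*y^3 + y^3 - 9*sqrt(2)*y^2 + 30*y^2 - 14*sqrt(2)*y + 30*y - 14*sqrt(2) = (y + 1)*(y - 7*sqrt(2))*(y - sqrt(2))^2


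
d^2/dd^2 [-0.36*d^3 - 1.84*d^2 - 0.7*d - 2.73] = -2.16*d - 3.68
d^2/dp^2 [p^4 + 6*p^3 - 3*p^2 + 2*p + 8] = 12*p^2 + 36*p - 6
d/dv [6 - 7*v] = -7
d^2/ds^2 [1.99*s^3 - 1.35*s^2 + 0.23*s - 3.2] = 11.94*s - 2.7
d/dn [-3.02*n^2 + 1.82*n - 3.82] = 1.82 - 6.04*n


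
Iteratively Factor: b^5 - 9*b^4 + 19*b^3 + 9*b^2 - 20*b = (b)*(b^4 - 9*b^3 + 19*b^2 + 9*b - 20) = b*(b - 1)*(b^3 - 8*b^2 + 11*b + 20) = b*(b - 5)*(b - 1)*(b^2 - 3*b - 4) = b*(b - 5)*(b - 1)*(b + 1)*(b - 4)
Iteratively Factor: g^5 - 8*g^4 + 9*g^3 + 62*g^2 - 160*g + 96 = (g - 4)*(g^4 - 4*g^3 - 7*g^2 + 34*g - 24) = (g - 4)*(g - 2)*(g^3 - 2*g^2 - 11*g + 12) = (g - 4)*(g - 2)*(g - 1)*(g^2 - g - 12) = (g - 4)*(g - 2)*(g - 1)*(g + 3)*(g - 4)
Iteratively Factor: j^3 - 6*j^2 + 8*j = (j - 4)*(j^2 - 2*j) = j*(j - 4)*(j - 2)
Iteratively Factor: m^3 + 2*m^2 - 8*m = (m)*(m^2 + 2*m - 8) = m*(m - 2)*(m + 4)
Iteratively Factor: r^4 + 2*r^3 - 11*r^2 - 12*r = (r - 3)*(r^3 + 5*r^2 + 4*r) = (r - 3)*(r + 4)*(r^2 + r) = (r - 3)*(r + 1)*(r + 4)*(r)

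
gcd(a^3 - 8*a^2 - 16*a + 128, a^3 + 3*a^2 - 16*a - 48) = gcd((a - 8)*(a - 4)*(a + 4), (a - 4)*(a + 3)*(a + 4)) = a^2 - 16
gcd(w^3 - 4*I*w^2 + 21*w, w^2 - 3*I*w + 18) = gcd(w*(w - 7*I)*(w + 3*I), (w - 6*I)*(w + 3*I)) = w + 3*I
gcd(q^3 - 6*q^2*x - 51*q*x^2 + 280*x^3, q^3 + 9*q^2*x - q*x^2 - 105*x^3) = q + 7*x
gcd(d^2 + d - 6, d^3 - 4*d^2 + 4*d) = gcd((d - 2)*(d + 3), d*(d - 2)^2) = d - 2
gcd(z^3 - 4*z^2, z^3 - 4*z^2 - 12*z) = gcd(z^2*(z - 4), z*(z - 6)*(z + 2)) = z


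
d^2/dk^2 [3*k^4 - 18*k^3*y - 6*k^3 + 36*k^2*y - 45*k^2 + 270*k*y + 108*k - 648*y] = 36*k^2 - 108*k*y - 36*k + 72*y - 90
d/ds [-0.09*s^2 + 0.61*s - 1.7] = 0.61 - 0.18*s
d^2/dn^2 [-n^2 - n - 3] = -2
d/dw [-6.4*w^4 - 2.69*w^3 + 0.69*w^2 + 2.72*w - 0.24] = -25.6*w^3 - 8.07*w^2 + 1.38*w + 2.72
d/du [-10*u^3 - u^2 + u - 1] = -30*u^2 - 2*u + 1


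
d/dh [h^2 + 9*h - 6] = 2*h + 9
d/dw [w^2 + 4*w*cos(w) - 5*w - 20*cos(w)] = -4*w*sin(w) + 2*w + 20*sin(w) + 4*cos(w) - 5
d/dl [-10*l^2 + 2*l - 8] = 2 - 20*l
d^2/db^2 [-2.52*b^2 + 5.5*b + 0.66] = -5.04000000000000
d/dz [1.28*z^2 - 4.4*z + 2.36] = 2.56*z - 4.4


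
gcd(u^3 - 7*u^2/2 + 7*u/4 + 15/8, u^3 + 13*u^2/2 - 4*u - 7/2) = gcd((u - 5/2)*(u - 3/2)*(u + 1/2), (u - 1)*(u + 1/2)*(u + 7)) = u + 1/2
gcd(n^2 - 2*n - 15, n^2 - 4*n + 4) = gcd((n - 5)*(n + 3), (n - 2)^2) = 1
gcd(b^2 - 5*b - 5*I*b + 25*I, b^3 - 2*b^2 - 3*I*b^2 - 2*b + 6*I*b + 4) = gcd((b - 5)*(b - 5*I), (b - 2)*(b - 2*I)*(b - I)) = 1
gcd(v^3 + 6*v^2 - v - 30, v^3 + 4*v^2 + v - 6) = v + 3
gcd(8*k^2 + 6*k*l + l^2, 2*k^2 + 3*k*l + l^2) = 2*k + l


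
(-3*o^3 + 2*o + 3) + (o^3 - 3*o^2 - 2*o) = -2*o^3 - 3*o^2 + 3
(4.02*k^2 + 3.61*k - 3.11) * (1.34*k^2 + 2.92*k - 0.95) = 5.3868*k^4 + 16.5758*k^3 + 2.5548*k^2 - 12.5107*k + 2.9545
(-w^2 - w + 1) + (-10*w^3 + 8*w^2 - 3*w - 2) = -10*w^3 + 7*w^2 - 4*w - 1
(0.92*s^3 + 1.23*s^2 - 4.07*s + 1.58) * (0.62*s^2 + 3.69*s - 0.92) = 0.5704*s^5 + 4.1574*s^4 + 1.1689*s^3 - 15.1703*s^2 + 9.5746*s - 1.4536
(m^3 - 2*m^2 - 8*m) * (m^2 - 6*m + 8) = m^5 - 8*m^4 + 12*m^3 + 32*m^2 - 64*m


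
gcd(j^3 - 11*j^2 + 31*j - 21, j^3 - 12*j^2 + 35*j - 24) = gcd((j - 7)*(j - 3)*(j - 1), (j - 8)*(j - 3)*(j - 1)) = j^2 - 4*j + 3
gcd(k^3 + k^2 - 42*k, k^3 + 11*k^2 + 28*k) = k^2 + 7*k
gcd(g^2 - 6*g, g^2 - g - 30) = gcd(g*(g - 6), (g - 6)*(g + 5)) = g - 6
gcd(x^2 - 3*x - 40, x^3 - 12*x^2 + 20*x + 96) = x - 8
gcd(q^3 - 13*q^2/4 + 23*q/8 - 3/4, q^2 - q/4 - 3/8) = q - 3/4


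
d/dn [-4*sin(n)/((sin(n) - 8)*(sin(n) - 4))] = 4*(sin(n)^2 - 32)*cos(n)/((sin(n) - 8)^2*(sin(n) - 4)^2)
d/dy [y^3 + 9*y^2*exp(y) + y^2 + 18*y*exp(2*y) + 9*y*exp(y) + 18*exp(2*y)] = 9*y^2*exp(y) + 3*y^2 + 36*y*exp(2*y) + 27*y*exp(y) + 2*y + 54*exp(2*y) + 9*exp(y)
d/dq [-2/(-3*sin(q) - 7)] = -6*cos(q)/(3*sin(q) + 7)^2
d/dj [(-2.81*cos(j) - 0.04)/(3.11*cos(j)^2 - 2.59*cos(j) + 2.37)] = (-8.7391*cos(j)^2 - 0.2488*cos(j) + 6.7633)*sin(j)/(9.6721*cos(j)^4 - 16.1098*cos(j)^3 + 21.4495*cos(j)^2 - 12.2766*cos(j) + 5.6169)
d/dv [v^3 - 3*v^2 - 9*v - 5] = 3*v^2 - 6*v - 9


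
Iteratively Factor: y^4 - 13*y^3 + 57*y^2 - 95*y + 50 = (y - 2)*(y^3 - 11*y^2 + 35*y - 25) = (y - 5)*(y - 2)*(y^2 - 6*y + 5) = (y - 5)^2*(y - 2)*(y - 1)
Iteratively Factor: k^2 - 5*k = (k)*(k - 5)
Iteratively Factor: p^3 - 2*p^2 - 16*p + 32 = (p - 4)*(p^2 + 2*p - 8) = (p - 4)*(p + 4)*(p - 2)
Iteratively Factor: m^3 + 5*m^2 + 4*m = (m + 4)*(m^2 + m) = (m + 1)*(m + 4)*(m)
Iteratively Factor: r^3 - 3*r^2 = (r - 3)*(r^2) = r*(r - 3)*(r)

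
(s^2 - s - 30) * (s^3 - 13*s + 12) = s^5 - s^4 - 43*s^3 + 25*s^2 + 378*s - 360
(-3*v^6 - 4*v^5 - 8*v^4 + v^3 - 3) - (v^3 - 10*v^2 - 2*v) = -3*v^6 - 4*v^5 - 8*v^4 + 10*v^2 + 2*v - 3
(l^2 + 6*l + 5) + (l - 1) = l^2 + 7*l + 4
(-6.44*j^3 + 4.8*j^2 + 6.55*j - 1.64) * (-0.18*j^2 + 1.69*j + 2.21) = 1.1592*j^5 - 11.7476*j^4 - 7.2994*j^3 + 21.9727*j^2 + 11.7039*j - 3.6244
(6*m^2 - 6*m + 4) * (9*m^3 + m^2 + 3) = 54*m^5 - 48*m^4 + 30*m^3 + 22*m^2 - 18*m + 12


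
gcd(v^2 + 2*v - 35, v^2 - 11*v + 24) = 1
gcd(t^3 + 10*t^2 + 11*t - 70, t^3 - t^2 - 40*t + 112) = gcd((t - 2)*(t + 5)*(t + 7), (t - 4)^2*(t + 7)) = t + 7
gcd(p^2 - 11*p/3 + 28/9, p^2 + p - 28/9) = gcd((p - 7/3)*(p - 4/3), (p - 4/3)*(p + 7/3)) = p - 4/3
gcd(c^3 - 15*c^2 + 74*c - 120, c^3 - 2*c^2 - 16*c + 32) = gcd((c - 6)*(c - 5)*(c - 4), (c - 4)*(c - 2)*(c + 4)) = c - 4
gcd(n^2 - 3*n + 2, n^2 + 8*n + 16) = 1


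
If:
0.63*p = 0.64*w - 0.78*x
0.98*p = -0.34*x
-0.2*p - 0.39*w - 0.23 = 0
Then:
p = 0.29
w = -0.74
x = -0.84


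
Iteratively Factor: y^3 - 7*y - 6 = (y + 2)*(y^2 - 2*y - 3) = (y + 1)*(y + 2)*(y - 3)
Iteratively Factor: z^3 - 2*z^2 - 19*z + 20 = (z + 4)*(z^2 - 6*z + 5) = (z - 1)*(z + 4)*(z - 5)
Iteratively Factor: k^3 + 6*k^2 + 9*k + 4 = (k + 1)*(k^2 + 5*k + 4) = (k + 1)*(k + 4)*(k + 1)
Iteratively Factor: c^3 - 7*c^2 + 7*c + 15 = (c - 3)*(c^2 - 4*c - 5) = (c - 5)*(c - 3)*(c + 1)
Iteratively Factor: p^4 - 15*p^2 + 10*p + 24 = (p + 1)*(p^3 - p^2 - 14*p + 24) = (p - 2)*(p + 1)*(p^2 + p - 12) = (p - 3)*(p - 2)*(p + 1)*(p + 4)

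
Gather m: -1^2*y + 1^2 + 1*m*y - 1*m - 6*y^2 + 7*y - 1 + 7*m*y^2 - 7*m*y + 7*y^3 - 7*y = m*(7*y^2 - 6*y - 1) + 7*y^3 - 6*y^2 - y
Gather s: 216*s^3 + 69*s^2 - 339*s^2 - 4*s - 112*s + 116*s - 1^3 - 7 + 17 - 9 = 216*s^3 - 270*s^2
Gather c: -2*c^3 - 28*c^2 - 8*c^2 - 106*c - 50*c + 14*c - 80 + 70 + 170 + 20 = -2*c^3 - 36*c^2 - 142*c + 180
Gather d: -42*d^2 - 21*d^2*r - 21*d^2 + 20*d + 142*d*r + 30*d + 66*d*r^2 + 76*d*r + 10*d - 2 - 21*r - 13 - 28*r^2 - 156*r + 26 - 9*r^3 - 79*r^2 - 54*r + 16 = d^2*(-21*r - 63) + d*(66*r^2 + 218*r + 60) - 9*r^3 - 107*r^2 - 231*r + 27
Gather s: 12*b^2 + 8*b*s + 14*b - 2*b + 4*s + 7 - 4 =12*b^2 + 12*b + s*(8*b + 4) + 3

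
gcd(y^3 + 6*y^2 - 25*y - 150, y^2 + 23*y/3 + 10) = y + 6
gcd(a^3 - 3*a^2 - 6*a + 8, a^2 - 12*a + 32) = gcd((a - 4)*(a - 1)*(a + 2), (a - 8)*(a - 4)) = a - 4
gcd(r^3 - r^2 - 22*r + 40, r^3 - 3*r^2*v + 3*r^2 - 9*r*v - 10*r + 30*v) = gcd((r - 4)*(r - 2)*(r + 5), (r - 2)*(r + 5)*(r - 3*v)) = r^2 + 3*r - 10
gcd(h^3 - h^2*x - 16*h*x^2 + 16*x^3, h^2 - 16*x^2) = -h^2 + 16*x^2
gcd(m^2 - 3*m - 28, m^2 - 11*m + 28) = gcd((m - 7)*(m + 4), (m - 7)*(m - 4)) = m - 7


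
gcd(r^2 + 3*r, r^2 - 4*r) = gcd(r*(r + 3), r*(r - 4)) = r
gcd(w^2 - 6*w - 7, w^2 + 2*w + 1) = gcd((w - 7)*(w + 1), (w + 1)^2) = w + 1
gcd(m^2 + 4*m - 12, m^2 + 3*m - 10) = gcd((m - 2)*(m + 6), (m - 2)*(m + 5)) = m - 2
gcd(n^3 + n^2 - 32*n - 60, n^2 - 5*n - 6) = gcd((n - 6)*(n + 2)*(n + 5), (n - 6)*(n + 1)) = n - 6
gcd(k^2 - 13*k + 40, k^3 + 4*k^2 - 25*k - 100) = k - 5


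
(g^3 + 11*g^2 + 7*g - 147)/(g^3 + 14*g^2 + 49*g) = (g - 3)/g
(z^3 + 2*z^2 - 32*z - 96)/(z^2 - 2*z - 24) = z + 4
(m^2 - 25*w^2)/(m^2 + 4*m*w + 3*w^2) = (m^2 - 25*w^2)/(m^2 + 4*m*w + 3*w^2)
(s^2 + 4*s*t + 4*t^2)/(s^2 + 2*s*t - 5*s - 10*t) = (s + 2*t)/(s - 5)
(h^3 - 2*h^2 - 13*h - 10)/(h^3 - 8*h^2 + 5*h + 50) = (h + 1)/(h - 5)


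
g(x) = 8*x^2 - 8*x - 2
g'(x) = 16*x - 8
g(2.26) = 20.78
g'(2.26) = 28.16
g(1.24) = 0.38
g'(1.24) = 11.84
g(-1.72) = 35.43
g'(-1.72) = -35.52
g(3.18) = 53.46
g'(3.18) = 42.88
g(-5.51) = 284.96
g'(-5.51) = -96.16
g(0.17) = -3.13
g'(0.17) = -5.28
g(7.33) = 369.19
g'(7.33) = 109.28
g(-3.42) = 118.93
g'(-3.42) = -62.72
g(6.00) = 238.00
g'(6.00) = 88.00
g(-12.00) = 1246.00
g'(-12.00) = -200.00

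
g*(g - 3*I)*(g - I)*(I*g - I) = I*g^4 + 4*g^3 - I*g^3 - 4*g^2 - 3*I*g^2 + 3*I*g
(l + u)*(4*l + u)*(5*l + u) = 20*l^3 + 29*l^2*u + 10*l*u^2 + u^3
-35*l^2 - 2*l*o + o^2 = (-7*l + o)*(5*l + o)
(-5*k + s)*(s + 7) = -5*k*s - 35*k + s^2 + 7*s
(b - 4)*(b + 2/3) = b^2 - 10*b/3 - 8/3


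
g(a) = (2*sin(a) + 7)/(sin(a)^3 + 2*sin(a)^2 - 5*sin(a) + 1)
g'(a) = (2*sin(a) + 7)*(-3*sin(a)^2*cos(a) - 4*sin(a)*cos(a) + 5*cos(a))/(sin(a)^3 + 2*sin(a)^2 - 5*sin(a) + 1)^2 + 2*cos(a)/(sin(a)^3 + 2*sin(a)^2 - 5*sin(a) + 1)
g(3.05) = 12.82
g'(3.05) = -108.62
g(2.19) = -7.16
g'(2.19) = 1.81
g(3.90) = 1.11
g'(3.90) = -1.30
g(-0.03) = 6.03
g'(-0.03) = 28.50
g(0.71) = -7.33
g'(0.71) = 4.15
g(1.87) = -8.26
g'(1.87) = 4.07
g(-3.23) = 12.48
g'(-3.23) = -103.49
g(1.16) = -7.80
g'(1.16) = -3.98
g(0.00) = 7.00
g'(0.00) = 37.00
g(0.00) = 7.00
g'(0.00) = 37.00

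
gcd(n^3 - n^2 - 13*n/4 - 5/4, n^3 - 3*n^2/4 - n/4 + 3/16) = n + 1/2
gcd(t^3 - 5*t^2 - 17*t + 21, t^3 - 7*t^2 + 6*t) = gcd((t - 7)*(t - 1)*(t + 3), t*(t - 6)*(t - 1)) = t - 1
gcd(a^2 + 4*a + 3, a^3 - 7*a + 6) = a + 3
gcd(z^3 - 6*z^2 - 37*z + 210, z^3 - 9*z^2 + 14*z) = z - 7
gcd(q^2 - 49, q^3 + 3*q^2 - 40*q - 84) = q + 7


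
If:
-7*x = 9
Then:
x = -9/7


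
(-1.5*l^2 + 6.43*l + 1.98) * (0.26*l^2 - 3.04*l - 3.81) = -0.39*l^4 + 6.2318*l^3 - 13.3174*l^2 - 30.5175*l - 7.5438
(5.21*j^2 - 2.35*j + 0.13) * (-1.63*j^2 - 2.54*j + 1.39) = -8.4923*j^4 - 9.4029*j^3 + 12.999*j^2 - 3.5967*j + 0.1807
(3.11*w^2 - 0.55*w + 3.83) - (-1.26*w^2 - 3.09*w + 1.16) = 4.37*w^2 + 2.54*w + 2.67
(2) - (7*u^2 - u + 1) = -7*u^2 + u + 1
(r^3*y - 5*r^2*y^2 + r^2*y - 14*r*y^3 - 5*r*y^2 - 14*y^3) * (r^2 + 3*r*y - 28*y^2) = r^5*y - 2*r^4*y^2 + r^4*y - 57*r^3*y^3 - 2*r^3*y^2 + 98*r^2*y^4 - 57*r^2*y^3 + 392*r*y^5 + 98*r*y^4 + 392*y^5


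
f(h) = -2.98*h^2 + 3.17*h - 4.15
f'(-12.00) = 74.69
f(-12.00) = -471.31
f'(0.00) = 3.17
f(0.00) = -4.15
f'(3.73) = -19.06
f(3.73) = -33.79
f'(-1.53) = 12.29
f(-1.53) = -15.98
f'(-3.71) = 25.28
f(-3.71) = -56.93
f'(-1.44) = 11.75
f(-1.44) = -14.89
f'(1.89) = -8.09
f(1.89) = -8.80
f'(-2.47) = 17.89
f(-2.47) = -30.16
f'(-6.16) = 39.88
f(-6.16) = -136.76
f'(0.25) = 1.68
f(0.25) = -3.54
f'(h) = 3.17 - 5.96*h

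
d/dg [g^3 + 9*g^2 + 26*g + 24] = 3*g^2 + 18*g + 26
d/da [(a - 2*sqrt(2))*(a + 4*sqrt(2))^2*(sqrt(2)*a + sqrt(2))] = 4*sqrt(2)*a^3 + 3*sqrt(2)*a^2 + 36*a^2 + 24*a - 128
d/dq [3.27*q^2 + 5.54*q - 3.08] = 6.54*q + 5.54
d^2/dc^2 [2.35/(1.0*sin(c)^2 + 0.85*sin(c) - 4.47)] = (-9.4*sin(c)^4 - 5.9925*sin(c)^3 - 29.615875*sin(c)^2 + 3.056175*sin(c) + 24.40475)/(1.0*sin(c)^2 + 0.85*sin(c) - 4.47)^3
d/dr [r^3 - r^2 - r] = 3*r^2 - 2*r - 1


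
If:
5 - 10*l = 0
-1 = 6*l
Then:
No Solution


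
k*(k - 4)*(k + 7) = k^3 + 3*k^2 - 28*k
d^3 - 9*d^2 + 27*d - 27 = (d - 3)^3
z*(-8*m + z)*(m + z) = -8*m^2*z - 7*m*z^2 + z^3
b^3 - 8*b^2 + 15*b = b*(b - 5)*(b - 3)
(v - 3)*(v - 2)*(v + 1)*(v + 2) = v^4 - 2*v^3 - 7*v^2 + 8*v + 12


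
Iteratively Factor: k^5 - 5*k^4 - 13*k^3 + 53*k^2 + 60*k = (k - 5)*(k^4 - 13*k^2 - 12*k) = k*(k - 5)*(k^3 - 13*k - 12) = k*(k - 5)*(k + 1)*(k^2 - k - 12) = k*(k - 5)*(k - 4)*(k + 1)*(k + 3)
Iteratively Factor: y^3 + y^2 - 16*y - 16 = (y + 4)*(y^2 - 3*y - 4) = (y + 1)*(y + 4)*(y - 4)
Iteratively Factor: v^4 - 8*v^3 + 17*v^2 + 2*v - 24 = (v + 1)*(v^3 - 9*v^2 + 26*v - 24) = (v - 4)*(v + 1)*(v^2 - 5*v + 6) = (v - 4)*(v - 3)*(v + 1)*(v - 2)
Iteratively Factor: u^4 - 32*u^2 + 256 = (u - 4)*(u^3 + 4*u^2 - 16*u - 64) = (u - 4)*(u + 4)*(u^2 - 16) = (u - 4)*(u + 4)^2*(u - 4)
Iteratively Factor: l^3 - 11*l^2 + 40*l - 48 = (l - 4)*(l^2 - 7*l + 12) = (l - 4)^2*(l - 3)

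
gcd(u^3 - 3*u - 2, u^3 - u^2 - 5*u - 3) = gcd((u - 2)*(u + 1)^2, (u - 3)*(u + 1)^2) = u^2 + 2*u + 1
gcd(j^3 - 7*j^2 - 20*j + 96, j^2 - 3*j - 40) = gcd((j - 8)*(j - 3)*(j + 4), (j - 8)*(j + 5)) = j - 8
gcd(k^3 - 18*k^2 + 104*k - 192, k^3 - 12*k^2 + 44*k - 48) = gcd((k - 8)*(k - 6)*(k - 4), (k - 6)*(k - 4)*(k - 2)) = k^2 - 10*k + 24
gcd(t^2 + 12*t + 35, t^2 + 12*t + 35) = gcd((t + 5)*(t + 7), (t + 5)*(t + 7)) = t^2 + 12*t + 35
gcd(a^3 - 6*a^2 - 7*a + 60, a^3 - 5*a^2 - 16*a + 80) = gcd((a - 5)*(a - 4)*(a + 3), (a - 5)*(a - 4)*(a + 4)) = a^2 - 9*a + 20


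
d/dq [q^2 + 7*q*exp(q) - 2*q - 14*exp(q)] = 7*q*exp(q) + 2*q - 7*exp(q) - 2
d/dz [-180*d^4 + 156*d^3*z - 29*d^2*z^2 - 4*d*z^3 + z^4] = 156*d^3 - 58*d^2*z - 12*d*z^2 + 4*z^3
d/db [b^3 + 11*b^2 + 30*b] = 3*b^2 + 22*b + 30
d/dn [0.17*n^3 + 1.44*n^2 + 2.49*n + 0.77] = 0.51*n^2 + 2.88*n + 2.49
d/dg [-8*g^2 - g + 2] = -16*g - 1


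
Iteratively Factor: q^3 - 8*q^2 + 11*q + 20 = (q - 5)*(q^2 - 3*q - 4) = (q - 5)*(q - 4)*(q + 1)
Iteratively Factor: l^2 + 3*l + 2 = (l + 2)*(l + 1)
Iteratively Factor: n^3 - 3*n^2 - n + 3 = (n - 3)*(n^2 - 1) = (n - 3)*(n - 1)*(n + 1)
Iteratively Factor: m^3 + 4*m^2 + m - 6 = (m - 1)*(m^2 + 5*m + 6) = (m - 1)*(m + 3)*(m + 2)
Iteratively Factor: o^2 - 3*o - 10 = (o + 2)*(o - 5)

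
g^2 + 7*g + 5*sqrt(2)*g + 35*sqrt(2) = (g + 7)*(g + 5*sqrt(2))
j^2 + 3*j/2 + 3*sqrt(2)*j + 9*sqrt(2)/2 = (j + 3/2)*(j + 3*sqrt(2))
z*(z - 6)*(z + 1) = z^3 - 5*z^2 - 6*z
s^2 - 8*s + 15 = (s - 5)*(s - 3)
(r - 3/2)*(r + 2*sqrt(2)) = r^2 - 3*r/2 + 2*sqrt(2)*r - 3*sqrt(2)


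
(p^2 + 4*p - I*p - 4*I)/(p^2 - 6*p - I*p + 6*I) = (p + 4)/(p - 6)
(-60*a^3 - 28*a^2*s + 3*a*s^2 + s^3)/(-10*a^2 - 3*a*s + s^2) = 6*a + s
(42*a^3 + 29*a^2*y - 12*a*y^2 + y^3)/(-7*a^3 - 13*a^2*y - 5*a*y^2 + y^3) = (-6*a + y)/(a + y)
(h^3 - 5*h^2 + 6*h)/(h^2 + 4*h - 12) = h*(h - 3)/(h + 6)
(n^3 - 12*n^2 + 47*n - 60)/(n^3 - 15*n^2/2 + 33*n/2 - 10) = 2*(n^2 - 8*n + 15)/(2*n^2 - 7*n + 5)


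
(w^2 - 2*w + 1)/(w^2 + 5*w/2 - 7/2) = 2*(w - 1)/(2*w + 7)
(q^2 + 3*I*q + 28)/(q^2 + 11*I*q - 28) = (q - 4*I)/(q + 4*I)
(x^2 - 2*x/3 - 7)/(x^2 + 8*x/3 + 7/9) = 3*(x - 3)/(3*x + 1)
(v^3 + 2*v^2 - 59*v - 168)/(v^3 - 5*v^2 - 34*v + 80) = (v^2 + 10*v + 21)/(v^2 + 3*v - 10)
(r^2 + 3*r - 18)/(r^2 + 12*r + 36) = (r - 3)/(r + 6)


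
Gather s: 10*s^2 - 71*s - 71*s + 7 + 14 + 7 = 10*s^2 - 142*s + 28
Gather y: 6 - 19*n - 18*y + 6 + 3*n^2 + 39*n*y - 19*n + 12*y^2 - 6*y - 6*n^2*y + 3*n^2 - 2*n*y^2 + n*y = 6*n^2 - 38*n + y^2*(12 - 2*n) + y*(-6*n^2 + 40*n - 24) + 12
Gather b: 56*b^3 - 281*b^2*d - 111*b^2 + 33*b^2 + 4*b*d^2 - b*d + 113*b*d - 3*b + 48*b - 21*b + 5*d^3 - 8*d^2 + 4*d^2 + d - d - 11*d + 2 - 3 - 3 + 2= 56*b^3 + b^2*(-281*d - 78) + b*(4*d^2 + 112*d + 24) + 5*d^3 - 4*d^2 - 11*d - 2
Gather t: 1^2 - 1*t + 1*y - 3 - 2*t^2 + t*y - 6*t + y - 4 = -2*t^2 + t*(y - 7) + 2*y - 6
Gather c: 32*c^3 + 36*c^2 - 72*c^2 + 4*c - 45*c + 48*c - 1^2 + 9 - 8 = 32*c^3 - 36*c^2 + 7*c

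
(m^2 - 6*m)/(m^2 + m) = (m - 6)/(m + 1)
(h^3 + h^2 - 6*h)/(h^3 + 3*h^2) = (h - 2)/h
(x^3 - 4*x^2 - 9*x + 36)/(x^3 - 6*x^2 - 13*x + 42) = (x^2 - 7*x + 12)/(x^2 - 9*x + 14)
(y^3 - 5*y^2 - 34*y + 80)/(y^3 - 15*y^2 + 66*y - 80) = (y + 5)/(y - 5)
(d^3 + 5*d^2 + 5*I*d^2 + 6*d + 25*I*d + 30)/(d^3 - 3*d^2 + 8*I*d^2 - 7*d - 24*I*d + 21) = (d^3 + 5*d^2*(1 + I) + d*(6 + 25*I) + 30)/(d^3 + d^2*(-3 + 8*I) - d*(7 + 24*I) + 21)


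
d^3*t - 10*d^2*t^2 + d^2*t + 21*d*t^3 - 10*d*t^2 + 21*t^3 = (d - 7*t)*(d - 3*t)*(d*t + t)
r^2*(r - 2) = r^3 - 2*r^2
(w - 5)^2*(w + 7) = w^3 - 3*w^2 - 45*w + 175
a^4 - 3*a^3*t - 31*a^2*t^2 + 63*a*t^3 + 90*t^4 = (a - 6*t)*(a - 3*t)*(a + t)*(a + 5*t)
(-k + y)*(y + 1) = -k*y - k + y^2 + y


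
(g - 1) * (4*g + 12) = 4*g^2 + 8*g - 12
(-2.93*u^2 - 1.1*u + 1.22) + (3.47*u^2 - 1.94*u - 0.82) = 0.54*u^2 - 3.04*u + 0.4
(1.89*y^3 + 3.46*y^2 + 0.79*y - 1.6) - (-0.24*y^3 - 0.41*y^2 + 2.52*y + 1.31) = 2.13*y^3 + 3.87*y^2 - 1.73*y - 2.91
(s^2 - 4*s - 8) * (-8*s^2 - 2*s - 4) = -8*s^4 + 30*s^3 + 68*s^2 + 32*s + 32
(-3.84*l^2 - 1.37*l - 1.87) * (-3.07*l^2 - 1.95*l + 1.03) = 11.7888*l^4 + 11.6939*l^3 + 4.4572*l^2 + 2.2354*l - 1.9261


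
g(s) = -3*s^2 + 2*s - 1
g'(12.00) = -70.00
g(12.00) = -409.00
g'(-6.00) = 38.00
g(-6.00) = -121.00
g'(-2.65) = 17.90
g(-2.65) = -27.37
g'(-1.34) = 10.04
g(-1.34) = -9.07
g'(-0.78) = 6.68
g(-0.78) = -4.39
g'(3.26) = -17.56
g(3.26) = -26.36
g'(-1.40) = 10.40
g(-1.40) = -9.68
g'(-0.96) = 7.76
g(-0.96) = -5.68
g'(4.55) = -25.30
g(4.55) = -54.01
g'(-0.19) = 3.14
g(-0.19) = -1.49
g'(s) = 2 - 6*s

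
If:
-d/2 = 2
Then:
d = -4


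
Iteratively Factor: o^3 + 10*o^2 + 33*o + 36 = (o + 4)*(o^2 + 6*o + 9) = (o + 3)*(o + 4)*(o + 3)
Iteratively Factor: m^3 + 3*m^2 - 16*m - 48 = (m + 4)*(m^2 - m - 12) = (m + 3)*(m + 4)*(m - 4)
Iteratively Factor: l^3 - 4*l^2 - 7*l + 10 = (l - 5)*(l^2 + l - 2) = (l - 5)*(l + 2)*(l - 1)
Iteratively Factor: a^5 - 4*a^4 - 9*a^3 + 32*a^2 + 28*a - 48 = (a + 2)*(a^4 - 6*a^3 + 3*a^2 + 26*a - 24) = (a + 2)^2*(a^3 - 8*a^2 + 19*a - 12) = (a - 1)*(a + 2)^2*(a^2 - 7*a + 12) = (a - 4)*(a - 1)*(a + 2)^2*(a - 3)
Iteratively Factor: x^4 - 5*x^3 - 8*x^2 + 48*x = (x + 3)*(x^3 - 8*x^2 + 16*x) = x*(x + 3)*(x^2 - 8*x + 16) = x*(x - 4)*(x + 3)*(x - 4)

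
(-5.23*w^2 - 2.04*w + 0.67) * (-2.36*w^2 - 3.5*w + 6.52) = 12.3428*w^4 + 23.1194*w^3 - 28.5408*w^2 - 15.6458*w + 4.3684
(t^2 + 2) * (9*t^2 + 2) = 9*t^4 + 20*t^2 + 4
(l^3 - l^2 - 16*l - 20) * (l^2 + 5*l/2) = l^5 + 3*l^4/2 - 37*l^3/2 - 60*l^2 - 50*l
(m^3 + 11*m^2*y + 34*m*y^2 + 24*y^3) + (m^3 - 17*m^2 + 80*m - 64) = 2*m^3 + 11*m^2*y - 17*m^2 + 34*m*y^2 + 80*m + 24*y^3 - 64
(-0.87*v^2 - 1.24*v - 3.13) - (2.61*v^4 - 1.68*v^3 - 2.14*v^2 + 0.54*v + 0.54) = -2.61*v^4 + 1.68*v^3 + 1.27*v^2 - 1.78*v - 3.67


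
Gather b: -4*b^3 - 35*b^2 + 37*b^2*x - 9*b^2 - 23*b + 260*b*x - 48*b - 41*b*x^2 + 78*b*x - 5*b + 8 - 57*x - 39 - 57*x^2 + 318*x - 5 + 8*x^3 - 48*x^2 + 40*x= -4*b^3 + b^2*(37*x - 44) + b*(-41*x^2 + 338*x - 76) + 8*x^3 - 105*x^2 + 301*x - 36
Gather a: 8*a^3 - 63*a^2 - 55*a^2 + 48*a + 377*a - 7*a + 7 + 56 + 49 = 8*a^3 - 118*a^2 + 418*a + 112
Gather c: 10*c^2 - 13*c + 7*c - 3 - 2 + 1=10*c^2 - 6*c - 4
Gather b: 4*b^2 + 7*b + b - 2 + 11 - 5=4*b^2 + 8*b + 4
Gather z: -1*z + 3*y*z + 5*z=z*(3*y + 4)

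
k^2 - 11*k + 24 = (k - 8)*(k - 3)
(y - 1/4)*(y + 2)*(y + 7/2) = y^3 + 21*y^2/4 + 45*y/8 - 7/4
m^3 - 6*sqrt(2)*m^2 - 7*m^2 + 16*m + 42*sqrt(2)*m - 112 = (m - 7)*(m - 4*sqrt(2))*(m - 2*sqrt(2))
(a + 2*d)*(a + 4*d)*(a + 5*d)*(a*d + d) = a^4*d + 11*a^3*d^2 + a^3*d + 38*a^2*d^3 + 11*a^2*d^2 + 40*a*d^4 + 38*a*d^3 + 40*d^4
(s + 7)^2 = s^2 + 14*s + 49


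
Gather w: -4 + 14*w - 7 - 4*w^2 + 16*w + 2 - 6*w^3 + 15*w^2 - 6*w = -6*w^3 + 11*w^2 + 24*w - 9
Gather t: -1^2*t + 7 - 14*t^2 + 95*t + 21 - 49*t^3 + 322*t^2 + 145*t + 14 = -49*t^3 + 308*t^2 + 239*t + 42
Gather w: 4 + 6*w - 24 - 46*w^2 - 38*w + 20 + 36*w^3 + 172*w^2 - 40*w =36*w^3 + 126*w^2 - 72*w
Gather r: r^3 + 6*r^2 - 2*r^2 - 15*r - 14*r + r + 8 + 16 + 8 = r^3 + 4*r^2 - 28*r + 32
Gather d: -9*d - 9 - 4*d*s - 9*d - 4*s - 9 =d*(-4*s - 18) - 4*s - 18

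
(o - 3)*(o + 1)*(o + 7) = o^3 + 5*o^2 - 17*o - 21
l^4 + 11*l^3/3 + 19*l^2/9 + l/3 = l*(l + 1/3)^2*(l + 3)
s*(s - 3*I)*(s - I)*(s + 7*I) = s^4 + 3*I*s^3 + 25*s^2 - 21*I*s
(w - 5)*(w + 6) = w^2 + w - 30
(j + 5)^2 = j^2 + 10*j + 25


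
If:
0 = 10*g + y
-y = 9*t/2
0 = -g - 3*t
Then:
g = 0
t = 0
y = 0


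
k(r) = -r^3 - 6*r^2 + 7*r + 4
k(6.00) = -386.00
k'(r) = -3*r^2 - 12*r + 7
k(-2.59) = -37.00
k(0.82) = 5.15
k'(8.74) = -327.04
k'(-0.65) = 13.53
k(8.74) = -1060.77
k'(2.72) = -47.84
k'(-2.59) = 17.96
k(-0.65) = -2.81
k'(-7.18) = -61.50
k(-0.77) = -4.49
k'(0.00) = 7.00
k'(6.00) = -173.00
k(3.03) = -57.69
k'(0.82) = -4.86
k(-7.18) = 14.57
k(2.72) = -41.47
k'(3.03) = -56.90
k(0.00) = 4.00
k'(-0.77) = 14.46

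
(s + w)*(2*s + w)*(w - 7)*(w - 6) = 2*s^2*w^2 - 26*s^2*w + 84*s^2 + 3*s*w^3 - 39*s*w^2 + 126*s*w + w^4 - 13*w^3 + 42*w^2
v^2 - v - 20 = (v - 5)*(v + 4)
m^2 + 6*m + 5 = (m + 1)*(m + 5)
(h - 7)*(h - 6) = h^2 - 13*h + 42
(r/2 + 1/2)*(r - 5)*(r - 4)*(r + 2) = r^4/2 - 3*r^3 - 5*r^2/2 + 21*r + 20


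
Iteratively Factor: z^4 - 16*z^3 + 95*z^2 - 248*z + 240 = (z - 5)*(z^3 - 11*z^2 + 40*z - 48) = (z - 5)*(z - 3)*(z^2 - 8*z + 16) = (z - 5)*(z - 4)*(z - 3)*(z - 4)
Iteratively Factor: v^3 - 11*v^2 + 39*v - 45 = (v - 3)*(v^2 - 8*v + 15) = (v - 5)*(v - 3)*(v - 3)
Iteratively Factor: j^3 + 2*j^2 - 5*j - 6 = (j + 3)*(j^2 - j - 2) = (j - 2)*(j + 3)*(j + 1)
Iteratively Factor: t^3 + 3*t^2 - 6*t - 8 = (t + 1)*(t^2 + 2*t - 8) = (t - 2)*(t + 1)*(t + 4)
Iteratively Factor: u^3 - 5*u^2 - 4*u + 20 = (u - 5)*(u^2 - 4) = (u - 5)*(u + 2)*(u - 2)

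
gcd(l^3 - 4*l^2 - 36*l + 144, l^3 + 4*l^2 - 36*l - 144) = l^2 - 36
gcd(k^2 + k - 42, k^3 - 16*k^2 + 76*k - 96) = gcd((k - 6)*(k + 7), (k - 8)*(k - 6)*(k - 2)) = k - 6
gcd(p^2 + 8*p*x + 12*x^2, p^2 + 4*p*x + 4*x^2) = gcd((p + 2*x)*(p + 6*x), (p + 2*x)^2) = p + 2*x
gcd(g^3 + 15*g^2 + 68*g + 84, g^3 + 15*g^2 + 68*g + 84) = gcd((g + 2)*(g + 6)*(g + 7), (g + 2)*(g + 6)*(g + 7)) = g^3 + 15*g^2 + 68*g + 84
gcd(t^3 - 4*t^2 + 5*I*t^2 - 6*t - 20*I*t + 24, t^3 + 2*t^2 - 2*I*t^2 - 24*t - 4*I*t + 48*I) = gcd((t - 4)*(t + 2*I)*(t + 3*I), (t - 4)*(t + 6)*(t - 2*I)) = t - 4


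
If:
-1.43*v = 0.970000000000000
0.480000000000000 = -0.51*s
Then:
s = -0.94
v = -0.68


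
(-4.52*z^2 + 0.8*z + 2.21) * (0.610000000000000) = -2.7572*z^2 + 0.488*z + 1.3481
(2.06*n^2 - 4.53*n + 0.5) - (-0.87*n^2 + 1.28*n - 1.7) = 2.93*n^2 - 5.81*n + 2.2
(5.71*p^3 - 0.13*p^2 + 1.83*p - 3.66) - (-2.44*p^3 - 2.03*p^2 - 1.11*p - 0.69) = 8.15*p^3 + 1.9*p^2 + 2.94*p - 2.97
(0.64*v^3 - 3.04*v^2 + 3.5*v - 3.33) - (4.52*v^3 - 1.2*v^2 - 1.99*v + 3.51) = -3.88*v^3 - 1.84*v^2 + 5.49*v - 6.84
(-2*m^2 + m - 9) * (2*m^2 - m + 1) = -4*m^4 + 4*m^3 - 21*m^2 + 10*m - 9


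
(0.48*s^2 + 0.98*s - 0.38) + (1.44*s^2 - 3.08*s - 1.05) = 1.92*s^2 - 2.1*s - 1.43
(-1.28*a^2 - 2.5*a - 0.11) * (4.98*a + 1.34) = -6.3744*a^3 - 14.1652*a^2 - 3.8978*a - 0.1474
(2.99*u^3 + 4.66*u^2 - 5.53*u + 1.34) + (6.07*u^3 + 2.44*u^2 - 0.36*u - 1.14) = 9.06*u^3 + 7.1*u^2 - 5.89*u + 0.2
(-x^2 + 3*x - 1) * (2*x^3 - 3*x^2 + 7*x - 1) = -2*x^5 + 9*x^4 - 18*x^3 + 25*x^2 - 10*x + 1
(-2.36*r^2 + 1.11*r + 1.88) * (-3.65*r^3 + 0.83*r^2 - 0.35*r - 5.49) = 8.614*r^5 - 6.0103*r^4 - 5.1147*r^3 + 14.1283*r^2 - 6.7519*r - 10.3212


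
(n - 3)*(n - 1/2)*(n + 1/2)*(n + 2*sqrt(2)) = n^4 - 3*n^3 + 2*sqrt(2)*n^3 - 6*sqrt(2)*n^2 - n^2/4 - sqrt(2)*n/2 + 3*n/4 + 3*sqrt(2)/2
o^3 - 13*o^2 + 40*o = o*(o - 8)*(o - 5)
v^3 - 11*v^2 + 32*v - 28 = (v - 7)*(v - 2)^2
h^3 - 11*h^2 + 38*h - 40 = (h - 5)*(h - 4)*(h - 2)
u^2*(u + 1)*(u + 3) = u^4 + 4*u^3 + 3*u^2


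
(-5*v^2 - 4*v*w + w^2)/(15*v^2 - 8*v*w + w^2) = (-v - w)/(3*v - w)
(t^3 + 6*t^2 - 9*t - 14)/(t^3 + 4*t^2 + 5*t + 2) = (t^2 + 5*t - 14)/(t^2 + 3*t + 2)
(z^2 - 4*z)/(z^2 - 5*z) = (z - 4)/(z - 5)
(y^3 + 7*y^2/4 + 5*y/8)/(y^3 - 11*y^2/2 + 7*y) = (8*y^2 + 14*y + 5)/(4*(2*y^2 - 11*y + 14))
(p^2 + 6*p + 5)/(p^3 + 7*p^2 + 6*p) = (p + 5)/(p*(p + 6))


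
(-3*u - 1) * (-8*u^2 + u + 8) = 24*u^3 + 5*u^2 - 25*u - 8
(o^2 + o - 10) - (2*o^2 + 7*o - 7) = -o^2 - 6*o - 3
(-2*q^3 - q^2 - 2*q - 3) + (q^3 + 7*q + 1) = -q^3 - q^2 + 5*q - 2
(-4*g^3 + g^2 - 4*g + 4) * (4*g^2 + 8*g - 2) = -16*g^5 - 28*g^4 - 18*g^2 + 40*g - 8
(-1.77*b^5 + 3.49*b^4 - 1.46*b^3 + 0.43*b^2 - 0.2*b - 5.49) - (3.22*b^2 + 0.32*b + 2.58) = -1.77*b^5 + 3.49*b^4 - 1.46*b^3 - 2.79*b^2 - 0.52*b - 8.07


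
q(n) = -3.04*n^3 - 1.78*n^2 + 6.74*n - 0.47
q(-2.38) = 14.39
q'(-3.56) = -96.17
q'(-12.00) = -1263.82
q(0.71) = 2.33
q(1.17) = 0.11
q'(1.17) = -9.91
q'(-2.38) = -36.45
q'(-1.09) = -0.22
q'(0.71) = -0.38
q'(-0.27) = 7.04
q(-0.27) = -2.36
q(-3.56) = 90.14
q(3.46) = -124.38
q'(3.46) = -114.76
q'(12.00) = -1349.26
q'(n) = -9.12*n^2 - 3.56*n + 6.74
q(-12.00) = 4915.45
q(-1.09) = -5.99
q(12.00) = -5429.03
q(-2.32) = 12.27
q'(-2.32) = -34.09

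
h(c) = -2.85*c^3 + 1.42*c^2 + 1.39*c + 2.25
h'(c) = -8.55*c^2 + 2.84*c + 1.39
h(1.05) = 1.98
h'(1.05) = -5.05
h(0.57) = 2.98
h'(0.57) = 0.23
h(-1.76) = 19.74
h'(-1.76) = -30.09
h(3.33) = -82.61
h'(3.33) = -83.96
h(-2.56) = 55.81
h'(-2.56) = -61.91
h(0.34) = 2.77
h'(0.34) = 1.37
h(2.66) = -37.65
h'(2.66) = -51.55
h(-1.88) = 23.59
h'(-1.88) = -34.17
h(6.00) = -553.89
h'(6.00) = -289.37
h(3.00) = -57.75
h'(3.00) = -67.04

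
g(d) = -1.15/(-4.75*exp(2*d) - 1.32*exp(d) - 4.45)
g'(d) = -1.15*(9.5*exp(2*d) + 1.32*exp(d))/(-4.75*exp(2*d) - 1.32*exp(d) - 4.45)^2 = (-10.925*exp(d) - 1.518)*exp(d)/(4.75*exp(2*d) + 1.32*exp(d) + 4.45)^2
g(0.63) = 0.05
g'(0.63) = -0.07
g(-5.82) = 0.26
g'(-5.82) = -0.00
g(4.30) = 0.00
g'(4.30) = -0.00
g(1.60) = 0.01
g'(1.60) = -0.02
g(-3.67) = 0.26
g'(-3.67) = -0.00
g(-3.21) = 0.25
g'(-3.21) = -0.00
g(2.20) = 0.00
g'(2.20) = -0.01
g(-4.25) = 0.26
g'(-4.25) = -0.00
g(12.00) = 0.00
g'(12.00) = 0.00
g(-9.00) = 0.26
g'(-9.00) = 0.00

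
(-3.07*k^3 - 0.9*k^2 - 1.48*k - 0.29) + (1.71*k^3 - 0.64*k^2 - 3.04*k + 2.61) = -1.36*k^3 - 1.54*k^2 - 4.52*k + 2.32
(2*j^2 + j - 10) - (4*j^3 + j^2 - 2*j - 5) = -4*j^3 + j^2 + 3*j - 5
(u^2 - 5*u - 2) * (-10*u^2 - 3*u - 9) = -10*u^4 + 47*u^3 + 26*u^2 + 51*u + 18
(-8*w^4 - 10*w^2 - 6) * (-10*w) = 80*w^5 + 100*w^3 + 60*w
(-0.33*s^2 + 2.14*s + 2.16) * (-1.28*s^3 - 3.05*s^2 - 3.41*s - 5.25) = 0.4224*s^5 - 1.7327*s^4 - 8.1665*s^3 - 12.1529*s^2 - 18.6006*s - 11.34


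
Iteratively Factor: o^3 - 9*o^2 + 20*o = (o - 5)*(o^2 - 4*o) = o*(o - 5)*(o - 4)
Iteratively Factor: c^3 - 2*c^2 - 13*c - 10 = (c - 5)*(c^2 + 3*c + 2) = (c - 5)*(c + 2)*(c + 1)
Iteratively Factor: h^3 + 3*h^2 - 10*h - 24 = (h + 2)*(h^2 + h - 12) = (h + 2)*(h + 4)*(h - 3)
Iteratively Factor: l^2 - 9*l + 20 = (l - 4)*(l - 5)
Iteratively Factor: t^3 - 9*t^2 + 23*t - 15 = (t - 5)*(t^2 - 4*t + 3) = (t - 5)*(t - 1)*(t - 3)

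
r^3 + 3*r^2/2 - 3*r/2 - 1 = (r - 1)*(r + 1/2)*(r + 2)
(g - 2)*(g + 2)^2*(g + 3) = g^4 + 5*g^3 + 2*g^2 - 20*g - 24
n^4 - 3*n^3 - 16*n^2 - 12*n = n*(n - 6)*(n + 1)*(n + 2)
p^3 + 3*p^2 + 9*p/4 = p*(p + 3/2)^2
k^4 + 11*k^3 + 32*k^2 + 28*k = k*(k + 2)^2*(k + 7)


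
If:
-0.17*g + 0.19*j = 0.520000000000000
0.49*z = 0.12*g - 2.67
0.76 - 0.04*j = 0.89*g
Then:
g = 0.70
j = 3.37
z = -5.28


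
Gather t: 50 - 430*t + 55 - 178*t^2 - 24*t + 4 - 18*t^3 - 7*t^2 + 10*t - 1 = -18*t^3 - 185*t^2 - 444*t + 108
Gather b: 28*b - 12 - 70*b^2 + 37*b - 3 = -70*b^2 + 65*b - 15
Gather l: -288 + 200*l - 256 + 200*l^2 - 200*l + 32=200*l^2 - 512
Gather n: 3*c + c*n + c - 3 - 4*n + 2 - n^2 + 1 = 4*c - n^2 + n*(c - 4)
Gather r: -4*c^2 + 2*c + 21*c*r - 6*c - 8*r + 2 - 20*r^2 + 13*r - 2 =-4*c^2 - 4*c - 20*r^2 + r*(21*c + 5)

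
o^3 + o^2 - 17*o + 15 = (o - 3)*(o - 1)*(o + 5)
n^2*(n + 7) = n^3 + 7*n^2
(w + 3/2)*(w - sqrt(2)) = w^2 - sqrt(2)*w + 3*w/2 - 3*sqrt(2)/2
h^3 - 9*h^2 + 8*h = h*(h - 8)*(h - 1)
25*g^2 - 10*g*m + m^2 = (-5*g + m)^2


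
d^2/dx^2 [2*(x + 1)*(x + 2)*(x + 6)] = 12*x + 36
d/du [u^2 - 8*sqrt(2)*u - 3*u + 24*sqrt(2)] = 2*u - 8*sqrt(2) - 3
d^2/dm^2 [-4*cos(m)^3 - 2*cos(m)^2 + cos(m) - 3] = 2*cos(m) + 4*cos(2*m) + 9*cos(3*m)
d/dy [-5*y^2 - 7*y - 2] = -10*y - 7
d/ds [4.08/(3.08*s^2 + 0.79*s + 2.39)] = (-25.1328*s - 3.2232)/(3.08*s^2 + 0.79*s + 2.39)^2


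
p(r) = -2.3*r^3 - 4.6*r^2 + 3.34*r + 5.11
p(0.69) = 4.47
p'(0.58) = -4.32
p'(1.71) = -32.57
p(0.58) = 5.05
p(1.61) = -11.03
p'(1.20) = -17.64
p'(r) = -6.9*r^2 - 9.2*r + 3.34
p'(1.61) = -29.36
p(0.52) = 5.28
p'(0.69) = -6.29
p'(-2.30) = -12.00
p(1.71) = -14.13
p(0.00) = 5.11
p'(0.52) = -3.31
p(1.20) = -1.48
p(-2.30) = 1.08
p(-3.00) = 15.79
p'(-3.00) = -31.16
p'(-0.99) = 5.69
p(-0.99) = -0.47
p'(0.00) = 3.34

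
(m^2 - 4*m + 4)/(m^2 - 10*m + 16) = (m - 2)/(m - 8)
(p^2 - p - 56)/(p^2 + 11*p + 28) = (p - 8)/(p + 4)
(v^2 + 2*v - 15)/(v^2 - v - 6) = (v + 5)/(v + 2)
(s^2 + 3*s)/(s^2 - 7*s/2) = 2*(s + 3)/(2*s - 7)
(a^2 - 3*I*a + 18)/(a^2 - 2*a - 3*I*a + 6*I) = (a^2 - 3*I*a + 18)/(a^2 - 2*a - 3*I*a + 6*I)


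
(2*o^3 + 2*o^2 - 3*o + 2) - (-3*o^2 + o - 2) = 2*o^3 + 5*o^2 - 4*o + 4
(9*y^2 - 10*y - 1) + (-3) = 9*y^2 - 10*y - 4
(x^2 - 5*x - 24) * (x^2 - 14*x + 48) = x^4 - 19*x^3 + 94*x^2 + 96*x - 1152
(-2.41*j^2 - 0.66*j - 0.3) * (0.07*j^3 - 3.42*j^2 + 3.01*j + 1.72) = -0.1687*j^5 + 8.196*j^4 - 5.0179*j^3 - 5.1058*j^2 - 2.0382*j - 0.516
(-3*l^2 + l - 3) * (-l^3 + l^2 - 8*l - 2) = 3*l^5 - 4*l^4 + 28*l^3 - 5*l^2 + 22*l + 6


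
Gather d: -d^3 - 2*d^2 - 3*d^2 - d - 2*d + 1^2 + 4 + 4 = -d^3 - 5*d^2 - 3*d + 9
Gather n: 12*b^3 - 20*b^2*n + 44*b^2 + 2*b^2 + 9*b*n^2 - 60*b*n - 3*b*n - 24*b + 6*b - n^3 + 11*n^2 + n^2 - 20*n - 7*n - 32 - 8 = 12*b^3 + 46*b^2 - 18*b - n^3 + n^2*(9*b + 12) + n*(-20*b^2 - 63*b - 27) - 40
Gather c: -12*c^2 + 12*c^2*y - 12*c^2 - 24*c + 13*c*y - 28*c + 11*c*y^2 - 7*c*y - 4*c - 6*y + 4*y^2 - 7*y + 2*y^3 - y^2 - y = c^2*(12*y - 24) + c*(11*y^2 + 6*y - 56) + 2*y^3 + 3*y^2 - 14*y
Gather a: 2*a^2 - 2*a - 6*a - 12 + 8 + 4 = 2*a^2 - 8*a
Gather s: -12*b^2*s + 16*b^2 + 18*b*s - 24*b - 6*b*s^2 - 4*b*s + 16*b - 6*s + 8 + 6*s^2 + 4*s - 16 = 16*b^2 - 8*b + s^2*(6 - 6*b) + s*(-12*b^2 + 14*b - 2) - 8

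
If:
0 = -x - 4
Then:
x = -4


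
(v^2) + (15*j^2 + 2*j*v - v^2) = 15*j^2 + 2*j*v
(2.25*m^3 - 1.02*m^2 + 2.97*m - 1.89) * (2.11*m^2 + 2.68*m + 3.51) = 4.7475*m^5 + 3.8778*m^4 + 11.4306*m^3 + 0.391500000000002*m^2 + 5.3595*m - 6.6339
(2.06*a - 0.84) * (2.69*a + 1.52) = 5.5414*a^2 + 0.8716*a - 1.2768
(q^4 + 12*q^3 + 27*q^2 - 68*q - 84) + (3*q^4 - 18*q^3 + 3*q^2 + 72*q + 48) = 4*q^4 - 6*q^3 + 30*q^2 + 4*q - 36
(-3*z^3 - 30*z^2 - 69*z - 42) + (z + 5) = -3*z^3 - 30*z^2 - 68*z - 37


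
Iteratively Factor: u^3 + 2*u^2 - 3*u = (u + 3)*(u^2 - u) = (u - 1)*(u + 3)*(u)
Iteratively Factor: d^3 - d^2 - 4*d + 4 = (d - 1)*(d^2 - 4) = (d - 1)*(d + 2)*(d - 2)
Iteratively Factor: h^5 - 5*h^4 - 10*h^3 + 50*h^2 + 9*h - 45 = (h - 1)*(h^4 - 4*h^3 - 14*h^2 + 36*h + 45) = (h - 5)*(h - 1)*(h^3 + h^2 - 9*h - 9) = (h - 5)*(h - 3)*(h - 1)*(h^2 + 4*h + 3) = (h - 5)*(h - 3)*(h - 1)*(h + 1)*(h + 3)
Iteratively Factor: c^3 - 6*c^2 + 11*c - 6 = (c - 2)*(c^2 - 4*c + 3) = (c - 3)*(c - 2)*(c - 1)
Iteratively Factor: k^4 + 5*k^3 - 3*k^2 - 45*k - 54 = (k + 2)*(k^3 + 3*k^2 - 9*k - 27) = (k + 2)*(k + 3)*(k^2 - 9) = (k + 2)*(k + 3)^2*(k - 3)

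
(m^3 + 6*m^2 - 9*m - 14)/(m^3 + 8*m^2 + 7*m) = (m - 2)/m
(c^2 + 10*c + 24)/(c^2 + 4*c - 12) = (c + 4)/(c - 2)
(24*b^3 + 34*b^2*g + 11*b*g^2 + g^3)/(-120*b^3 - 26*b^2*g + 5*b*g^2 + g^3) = (-b - g)/(5*b - g)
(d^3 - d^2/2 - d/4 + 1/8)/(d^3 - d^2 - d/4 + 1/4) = (d - 1/2)/(d - 1)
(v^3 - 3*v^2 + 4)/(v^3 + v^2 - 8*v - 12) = (v^3 - 3*v^2 + 4)/(v^3 + v^2 - 8*v - 12)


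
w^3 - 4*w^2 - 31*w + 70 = (w - 7)*(w - 2)*(w + 5)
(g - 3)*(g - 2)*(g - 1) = g^3 - 6*g^2 + 11*g - 6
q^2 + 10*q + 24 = (q + 4)*(q + 6)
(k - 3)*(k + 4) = k^2 + k - 12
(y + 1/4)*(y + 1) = y^2 + 5*y/4 + 1/4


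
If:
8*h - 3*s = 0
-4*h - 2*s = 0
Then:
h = 0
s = 0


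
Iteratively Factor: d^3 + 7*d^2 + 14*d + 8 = (d + 2)*(d^2 + 5*d + 4) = (d + 2)*(d + 4)*(d + 1)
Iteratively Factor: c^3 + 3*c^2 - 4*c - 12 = (c + 3)*(c^2 - 4) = (c - 2)*(c + 3)*(c + 2)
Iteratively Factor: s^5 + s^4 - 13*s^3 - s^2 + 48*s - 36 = (s + 3)*(s^4 - 2*s^3 - 7*s^2 + 20*s - 12) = (s + 3)^2*(s^3 - 5*s^2 + 8*s - 4) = (s - 2)*(s + 3)^2*(s^2 - 3*s + 2) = (s - 2)*(s - 1)*(s + 3)^2*(s - 2)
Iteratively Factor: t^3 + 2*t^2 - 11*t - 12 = (t - 3)*(t^2 + 5*t + 4) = (t - 3)*(t + 1)*(t + 4)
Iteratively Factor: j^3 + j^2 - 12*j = (j + 4)*(j^2 - 3*j) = j*(j + 4)*(j - 3)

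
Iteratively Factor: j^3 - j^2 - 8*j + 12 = (j - 2)*(j^2 + j - 6) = (j - 2)^2*(j + 3)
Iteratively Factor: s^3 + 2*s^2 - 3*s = (s + 3)*(s^2 - s) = s*(s + 3)*(s - 1)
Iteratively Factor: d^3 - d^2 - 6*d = (d - 3)*(d^2 + 2*d) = d*(d - 3)*(d + 2)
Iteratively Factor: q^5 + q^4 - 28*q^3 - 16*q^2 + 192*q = (q + 4)*(q^4 - 3*q^3 - 16*q^2 + 48*q) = q*(q + 4)*(q^3 - 3*q^2 - 16*q + 48) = q*(q - 4)*(q + 4)*(q^2 + q - 12) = q*(q - 4)*(q + 4)^2*(q - 3)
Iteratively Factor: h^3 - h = (h - 1)*(h^2 + h) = h*(h - 1)*(h + 1)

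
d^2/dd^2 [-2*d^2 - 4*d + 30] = -4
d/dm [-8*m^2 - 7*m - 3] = -16*m - 7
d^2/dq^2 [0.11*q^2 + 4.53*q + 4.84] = 0.220000000000000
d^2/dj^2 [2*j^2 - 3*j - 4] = 4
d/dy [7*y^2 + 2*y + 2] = 14*y + 2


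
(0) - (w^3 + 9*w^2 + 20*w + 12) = -w^3 - 9*w^2 - 20*w - 12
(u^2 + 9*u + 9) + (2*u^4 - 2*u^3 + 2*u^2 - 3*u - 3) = 2*u^4 - 2*u^3 + 3*u^2 + 6*u + 6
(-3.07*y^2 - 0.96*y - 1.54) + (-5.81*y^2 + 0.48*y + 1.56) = -8.88*y^2 - 0.48*y + 0.02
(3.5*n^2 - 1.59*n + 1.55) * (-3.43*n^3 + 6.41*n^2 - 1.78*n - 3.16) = -12.005*n^5 + 27.8887*n^4 - 21.7384*n^3 + 1.7057*n^2 + 2.2654*n - 4.898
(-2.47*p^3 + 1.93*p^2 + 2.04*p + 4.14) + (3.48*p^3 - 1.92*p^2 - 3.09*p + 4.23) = 1.01*p^3 + 0.01*p^2 - 1.05*p + 8.37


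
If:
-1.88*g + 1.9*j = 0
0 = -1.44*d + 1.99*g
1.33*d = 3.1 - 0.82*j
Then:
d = 1.62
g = 1.17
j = 1.16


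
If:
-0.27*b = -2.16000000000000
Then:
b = 8.00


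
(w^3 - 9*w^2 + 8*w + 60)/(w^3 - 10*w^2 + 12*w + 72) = (w - 5)/(w - 6)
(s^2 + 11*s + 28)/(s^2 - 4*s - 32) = (s + 7)/(s - 8)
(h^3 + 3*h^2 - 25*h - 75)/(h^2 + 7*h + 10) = (h^2 - 2*h - 15)/(h + 2)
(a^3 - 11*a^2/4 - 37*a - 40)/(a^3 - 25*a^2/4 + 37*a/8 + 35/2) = 2*(a^2 - 4*a - 32)/(2*a^2 - 15*a + 28)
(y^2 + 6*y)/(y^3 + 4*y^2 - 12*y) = 1/(y - 2)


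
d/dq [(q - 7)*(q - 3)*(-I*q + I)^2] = -4*q^3 + 36*q^2 - 84*q + 52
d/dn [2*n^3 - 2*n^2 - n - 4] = 6*n^2 - 4*n - 1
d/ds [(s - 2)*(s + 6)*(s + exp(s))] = (s - 2)*(s + 6)*(exp(s) + 1) + (s - 2)*(s + exp(s)) + (s + 6)*(s + exp(s))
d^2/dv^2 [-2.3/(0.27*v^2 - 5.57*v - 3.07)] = (-0.33534*v^2 + 6.91794*v + 2.3*(0.54*v - 5.57)*(1.08*v - 11.14) + 3.81294)/(-0.27*v^2 + 5.57*v + 3.07)^3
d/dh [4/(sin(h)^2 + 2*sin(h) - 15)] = -8*(sin(h) + 1)*cos(h)/(sin(h)^2 + 2*sin(h) - 15)^2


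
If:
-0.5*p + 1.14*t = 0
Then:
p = 2.28*t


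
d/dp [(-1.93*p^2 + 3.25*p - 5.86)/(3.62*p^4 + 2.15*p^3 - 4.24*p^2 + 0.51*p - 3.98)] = (13.9732*p^5 - 31.1455*p^4 + 70.8778*p^3 + 50.5927*p^2 - 34.33*p - 9.9464)/(13.1044*p^8 + 15.566*p^7 - 26.0751*p^6 - 14.5396*p^5 - 8.6446*p^4 - 21.4388*p^3 + 34.0105*p^2 - 4.0596*p + 15.8404)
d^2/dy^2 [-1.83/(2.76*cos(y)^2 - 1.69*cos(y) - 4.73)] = (-55.760832*(1 - cos(y)^2)^2 + 25.607556*cos(y)^3 - 128.668215*cos(y)^2 - 36.586641*cos(y) + 113.994726)/(-2.76*cos(y)^2 + 1.69*cos(y) + 4.73)^3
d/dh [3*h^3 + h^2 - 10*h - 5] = 9*h^2 + 2*h - 10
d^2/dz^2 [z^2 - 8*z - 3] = 2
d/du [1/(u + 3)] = -1/(u + 3)^2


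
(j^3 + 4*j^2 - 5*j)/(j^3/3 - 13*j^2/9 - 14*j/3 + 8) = 9*j*(j^2 + 4*j - 5)/(3*j^3 - 13*j^2 - 42*j + 72)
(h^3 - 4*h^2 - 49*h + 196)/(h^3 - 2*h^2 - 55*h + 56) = (h^2 - 11*h + 28)/(h^2 - 9*h + 8)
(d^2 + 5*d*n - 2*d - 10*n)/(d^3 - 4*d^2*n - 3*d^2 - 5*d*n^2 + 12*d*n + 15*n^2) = (d^2 + 5*d*n - 2*d - 10*n)/(d^3 - 4*d^2*n - 3*d^2 - 5*d*n^2 + 12*d*n + 15*n^2)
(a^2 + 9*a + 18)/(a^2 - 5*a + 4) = (a^2 + 9*a + 18)/(a^2 - 5*a + 4)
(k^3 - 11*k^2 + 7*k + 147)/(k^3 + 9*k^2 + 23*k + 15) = (k^2 - 14*k + 49)/(k^2 + 6*k + 5)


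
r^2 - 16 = (r - 4)*(r + 4)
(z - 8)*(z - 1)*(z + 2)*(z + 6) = z^4 - z^3 - 52*z^2 - 44*z + 96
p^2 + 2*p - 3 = (p - 1)*(p + 3)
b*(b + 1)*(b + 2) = b^3 + 3*b^2 + 2*b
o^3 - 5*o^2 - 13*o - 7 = (o - 7)*(o + 1)^2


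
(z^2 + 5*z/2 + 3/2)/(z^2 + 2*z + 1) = (z + 3/2)/(z + 1)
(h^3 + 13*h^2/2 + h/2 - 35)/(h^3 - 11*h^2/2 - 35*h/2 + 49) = (h + 5)/(h - 7)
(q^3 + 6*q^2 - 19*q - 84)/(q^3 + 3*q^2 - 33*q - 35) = (q^2 - q - 12)/(q^2 - 4*q - 5)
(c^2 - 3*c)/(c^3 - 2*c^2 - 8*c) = (3 - c)/(-c^2 + 2*c + 8)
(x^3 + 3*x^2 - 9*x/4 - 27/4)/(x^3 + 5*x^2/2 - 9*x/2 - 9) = (x - 3/2)/(x - 2)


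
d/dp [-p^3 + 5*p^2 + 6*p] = -3*p^2 + 10*p + 6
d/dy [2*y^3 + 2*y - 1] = 6*y^2 + 2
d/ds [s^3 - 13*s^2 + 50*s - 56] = 3*s^2 - 26*s + 50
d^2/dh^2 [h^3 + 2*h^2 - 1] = 6*h + 4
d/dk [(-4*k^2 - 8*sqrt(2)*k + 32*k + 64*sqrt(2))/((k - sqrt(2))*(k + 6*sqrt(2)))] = 4*(-8*k^2 - 3*sqrt(2)*k^2 - 32*sqrt(2)*k + 24*k - 256 + 24*sqrt(2))/(k^4 + 10*sqrt(2)*k^3 + 26*k^2 - 120*sqrt(2)*k + 144)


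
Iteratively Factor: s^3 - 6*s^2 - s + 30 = (s - 5)*(s^2 - s - 6) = (s - 5)*(s + 2)*(s - 3)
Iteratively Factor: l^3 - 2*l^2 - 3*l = (l)*(l^2 - 2*l - 3) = l*(l + 1)*(l - 3)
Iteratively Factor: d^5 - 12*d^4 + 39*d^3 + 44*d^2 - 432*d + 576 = (d + 3)*(d^4 - 15*d^3 + 84*d^2 - 208*d + 192) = (d - 4)*(d + 3)*(d^3 - 11*d^2 + 40*d - 48) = (d - 4)^2*(d + 3)*(d^2 - 7*d + 12) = (d - 4)^2*(d - 3)*(d + 3)*(d - 4)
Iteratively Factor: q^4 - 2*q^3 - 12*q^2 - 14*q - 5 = (q + 1)*(q^3 - 3*q^2 - 9*q - 5) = (q + 1)^2*(q^2 - 4*q - 5) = (q - 5)*(q + 1)^2*(q + 1)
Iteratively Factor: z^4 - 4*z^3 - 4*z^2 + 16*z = (z)*(z^3 - 4*z^2 - 4*z + 16) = z*(z - 2)*(z^2 - 2*z - 8) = z*(z - 2)*(z + 2)*(z - 4)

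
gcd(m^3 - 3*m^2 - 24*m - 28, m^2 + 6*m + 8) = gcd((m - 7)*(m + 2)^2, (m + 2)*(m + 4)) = m + 2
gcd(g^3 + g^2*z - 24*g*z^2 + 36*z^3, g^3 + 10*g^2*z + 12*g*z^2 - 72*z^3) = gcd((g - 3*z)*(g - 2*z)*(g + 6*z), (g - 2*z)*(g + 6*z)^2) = -g^2 - 4*g*z + 12*z^2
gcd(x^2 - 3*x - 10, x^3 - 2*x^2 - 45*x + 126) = 1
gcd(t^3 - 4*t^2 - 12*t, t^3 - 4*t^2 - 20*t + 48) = t - 6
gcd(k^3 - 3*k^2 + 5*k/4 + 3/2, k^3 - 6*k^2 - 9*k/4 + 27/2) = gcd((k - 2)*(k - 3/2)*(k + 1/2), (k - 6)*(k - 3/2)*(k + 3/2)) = k - 3/2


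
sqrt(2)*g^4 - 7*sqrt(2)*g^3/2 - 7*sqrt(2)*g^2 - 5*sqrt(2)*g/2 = g*(g - 5)*(g + 1)*(sqrt(2)*g + sqrt(2)/2)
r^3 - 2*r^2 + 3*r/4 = r*(r - 3/2)*(r - 1/2)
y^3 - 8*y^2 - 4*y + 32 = (y - 8)*(y - 2)*(y + 2)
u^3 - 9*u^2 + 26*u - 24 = (u - 4)*(u - 3)*(u - 2)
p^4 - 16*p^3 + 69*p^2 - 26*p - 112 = (p - 8)*(p - 7)*(p - 2)*(p + 1)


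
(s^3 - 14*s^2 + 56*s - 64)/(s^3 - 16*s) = (s^2 - 10*s + 16)/(s*(s + 4))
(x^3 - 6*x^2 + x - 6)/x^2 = x - 6 + 1/x - 6/x^2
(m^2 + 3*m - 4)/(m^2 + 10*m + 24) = (m - 1)/(m + 6)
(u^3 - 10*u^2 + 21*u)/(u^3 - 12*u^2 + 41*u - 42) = u/(u - 2)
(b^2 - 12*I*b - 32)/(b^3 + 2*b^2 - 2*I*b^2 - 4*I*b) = (b^2 - 12*I*b - 32)/(b*(b^2 + 2*b*(1 - I) - 4*I))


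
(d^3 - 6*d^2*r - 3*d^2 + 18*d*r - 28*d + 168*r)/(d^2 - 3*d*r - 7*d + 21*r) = (-d^2 + 6*d*r - 4*d + 24*r)/(-d + 3*r)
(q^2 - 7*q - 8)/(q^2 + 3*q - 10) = (q^2 - 7*q - 8)/(q^2 + 3*q - 10)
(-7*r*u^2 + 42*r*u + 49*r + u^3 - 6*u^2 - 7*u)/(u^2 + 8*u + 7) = (-7*r*u + 49*r + u^2 - 7*u)/(u + 7)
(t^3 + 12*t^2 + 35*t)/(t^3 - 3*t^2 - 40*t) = (t + 7)/(t - 8)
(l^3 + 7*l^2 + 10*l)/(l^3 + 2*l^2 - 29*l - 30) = l*(l^2 + 7*l + 10)/(l^3 + 2*l^2 - 29*l - 30)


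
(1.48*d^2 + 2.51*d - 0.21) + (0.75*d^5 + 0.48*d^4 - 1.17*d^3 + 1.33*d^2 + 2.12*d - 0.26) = 0.75*d^5 + 0.48*d^4 - 1.17*d^3 + 2.81*d^2 + 4.63*d - 0.47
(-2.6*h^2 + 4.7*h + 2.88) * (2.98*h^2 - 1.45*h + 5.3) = -7.748*h^4 + 17.776*h^3 - 12.0126*h^2 + 20.734*h + 15.264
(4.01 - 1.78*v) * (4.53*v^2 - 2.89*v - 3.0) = -8.0634*v^3 + 23.3095*v^2 - 6.2489*v - 12.03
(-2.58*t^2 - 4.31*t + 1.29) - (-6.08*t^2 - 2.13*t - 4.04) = 3.5*t^2 - 2.18*t + 5.33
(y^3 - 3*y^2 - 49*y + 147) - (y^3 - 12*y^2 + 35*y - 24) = 9*y^2 - 84*y + 171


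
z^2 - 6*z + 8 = (z - 4)*(z - 2)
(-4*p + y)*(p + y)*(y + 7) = -4*p^2*y - 28*p^2 - 3*p*y^2 - 21*p*y + y^3 + 7*y^2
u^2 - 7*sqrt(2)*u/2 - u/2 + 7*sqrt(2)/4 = (u - 1/2)*(u - 7*sqrt(2)/2)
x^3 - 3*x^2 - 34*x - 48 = (x - 8)*(x + 2)*(x + 3)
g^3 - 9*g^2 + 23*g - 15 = (g - 5)*(g - 3)*(g - 1)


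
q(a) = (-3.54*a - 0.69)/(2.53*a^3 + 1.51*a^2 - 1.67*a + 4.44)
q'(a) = (-3.54*a - 0.69)*(-7.59*a^2 - 3.02*a + 1.67)/(2.53*a^3 + 1.51*a^2 - 1.67*a + 4.44)^2 - 3.54/(2.53*a^3 + 1.51*a^2 - 1.67*a + 4.44) = (17.9124*a^3 + 10.5825*a^2 + 2.0838*a - 16.8699)/(6.4009*a^6 + 7.6406*a^5 - 6.1701*a^4 + 17.423*a^3 + 16.1977*a^2 - 14.8296*a + 19.7136)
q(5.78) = -0.04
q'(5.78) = 0.01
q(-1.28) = 1.03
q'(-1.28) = -2.83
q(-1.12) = 0.70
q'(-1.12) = -1.44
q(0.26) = -0.39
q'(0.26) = -0.89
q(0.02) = -0.17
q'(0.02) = -0.87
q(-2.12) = -0.73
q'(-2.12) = -1.66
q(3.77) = -0.09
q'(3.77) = 0.05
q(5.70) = -0.04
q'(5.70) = 0.01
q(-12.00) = -0.01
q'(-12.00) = -0.00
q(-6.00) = -0.04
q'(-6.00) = -0.02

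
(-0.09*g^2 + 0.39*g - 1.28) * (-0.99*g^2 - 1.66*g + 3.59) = 0.0891*g^4 - 0.2367*g^3 + 0.2967*g^2 + 3.5249*g - 4.5952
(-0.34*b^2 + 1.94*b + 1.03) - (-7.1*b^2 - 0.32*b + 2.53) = 6.76*b^2 + 2.26*b - 1.5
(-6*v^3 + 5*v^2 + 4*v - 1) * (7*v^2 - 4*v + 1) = -42*v^5 + 59*v^4 + 2*v^3 - 18*v^2 + 8*v - 1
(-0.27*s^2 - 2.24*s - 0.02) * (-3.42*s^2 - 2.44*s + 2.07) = 0.9234*s^4 + 8.3196*s^3 + 4.9751*s^2 - 4.588*s - 0.0414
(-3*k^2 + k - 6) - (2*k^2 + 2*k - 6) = -5*k^2 - k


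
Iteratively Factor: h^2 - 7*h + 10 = (h - 5)*(h - 2)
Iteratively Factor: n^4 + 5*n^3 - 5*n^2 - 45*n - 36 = (n + 1)*(n^3 + 4*n^2 - 9*n - 36) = (n + 1)*(n + 4)*(n^2 - 9) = (n + 1)*(n + 3)*(n + 4)*(n - 3)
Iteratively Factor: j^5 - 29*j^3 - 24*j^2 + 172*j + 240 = (j + 4)*(j^4 - 4*j^3 - 13*j^2 + 28*j + 60) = (j + 2)*(j + 4)*(j^3 - 6*j^2 - j + 30) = (j + 2)^2*(j + 4)*(j^2 - 8*j + 15) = (j - 5)*(j + 2)^2*(j + 4)*(j - 3)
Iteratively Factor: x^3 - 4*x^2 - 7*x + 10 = (x - 1)*(x^2 - 3*x - 10) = (x - 5)*(x - 1)*(x + 2)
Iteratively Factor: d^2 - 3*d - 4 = (d - 4)*(d + 1)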